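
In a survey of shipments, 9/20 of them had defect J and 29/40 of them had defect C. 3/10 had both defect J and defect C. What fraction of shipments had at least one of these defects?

By inclusion–exclusion:
P(union) = 9/20 + 29/40 − 3/10 = 7/8

7/8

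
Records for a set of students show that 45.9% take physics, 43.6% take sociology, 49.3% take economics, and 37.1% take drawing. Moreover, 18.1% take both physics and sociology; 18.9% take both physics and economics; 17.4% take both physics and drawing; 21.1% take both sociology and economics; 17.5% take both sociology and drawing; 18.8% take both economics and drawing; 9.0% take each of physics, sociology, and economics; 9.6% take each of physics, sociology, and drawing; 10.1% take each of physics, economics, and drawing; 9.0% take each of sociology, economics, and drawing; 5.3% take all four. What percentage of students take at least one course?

96.5%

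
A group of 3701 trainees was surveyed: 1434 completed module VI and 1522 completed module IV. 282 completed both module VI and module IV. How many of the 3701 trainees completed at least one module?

|at least one| = 1434 + 1522 − 282 = 2674

2674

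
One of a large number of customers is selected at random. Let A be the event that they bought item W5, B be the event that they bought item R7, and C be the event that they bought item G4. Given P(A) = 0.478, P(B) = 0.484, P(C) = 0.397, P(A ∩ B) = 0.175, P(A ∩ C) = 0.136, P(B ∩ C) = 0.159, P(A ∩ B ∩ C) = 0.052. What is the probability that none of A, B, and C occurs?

By inclusion-exclusion,
P(A ∪ B ∪ C) = 0.478 + 0.484 + 0.397 − 0.175 − 0.136 − 0.159 + 0.052 = 0.941
P(none) = 1 − 0.941 = 0.059

0.059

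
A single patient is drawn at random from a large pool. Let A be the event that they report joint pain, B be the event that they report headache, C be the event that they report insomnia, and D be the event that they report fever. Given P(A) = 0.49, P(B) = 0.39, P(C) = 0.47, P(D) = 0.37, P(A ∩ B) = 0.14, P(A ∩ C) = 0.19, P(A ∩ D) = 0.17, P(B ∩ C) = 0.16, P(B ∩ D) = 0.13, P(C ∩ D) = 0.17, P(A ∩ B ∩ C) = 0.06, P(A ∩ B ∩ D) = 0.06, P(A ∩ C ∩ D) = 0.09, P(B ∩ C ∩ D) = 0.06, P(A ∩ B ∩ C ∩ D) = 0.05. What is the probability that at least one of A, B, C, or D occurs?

0.98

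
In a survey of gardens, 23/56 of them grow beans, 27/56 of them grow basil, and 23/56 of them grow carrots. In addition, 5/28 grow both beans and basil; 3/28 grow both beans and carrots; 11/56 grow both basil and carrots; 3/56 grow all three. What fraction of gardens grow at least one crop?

7/8

Using inclusion–exclusion:
P(union) = 23/56 + 27/56 + 23/56 − 5/28 − 3/28 − 11/56 + 3/56 = 7/8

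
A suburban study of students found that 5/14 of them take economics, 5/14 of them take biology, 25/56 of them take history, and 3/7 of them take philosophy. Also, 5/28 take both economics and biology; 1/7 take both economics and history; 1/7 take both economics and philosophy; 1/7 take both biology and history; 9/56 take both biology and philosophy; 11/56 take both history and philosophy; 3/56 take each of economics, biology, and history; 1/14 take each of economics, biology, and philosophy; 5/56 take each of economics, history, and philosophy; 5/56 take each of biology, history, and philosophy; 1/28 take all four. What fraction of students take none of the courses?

3/28

P(union) = 5/14 + 5/14 + 25/56 + 3/7 − 5/28 − 1/7 − 1/7 − 1/7 − 9/56 − 11/56 + 3/56 + 1/14 + 5/56 + 5/56 − 1/28 = 25/28
P(none) = 1 − 25/28 = 3/28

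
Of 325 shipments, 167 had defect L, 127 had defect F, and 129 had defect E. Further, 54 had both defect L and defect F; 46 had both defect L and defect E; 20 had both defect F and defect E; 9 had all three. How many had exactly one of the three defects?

210

Using the inclusion–exclusion count for exactly one event:
N(exactly one) = 167 + 127 + 129 − 2·54 − 2·46 − 2·20 + 3·9 = 210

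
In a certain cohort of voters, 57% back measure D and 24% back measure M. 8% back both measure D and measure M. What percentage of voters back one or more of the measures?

P(at least one) = 57 + 24 − 8 = 73%

73%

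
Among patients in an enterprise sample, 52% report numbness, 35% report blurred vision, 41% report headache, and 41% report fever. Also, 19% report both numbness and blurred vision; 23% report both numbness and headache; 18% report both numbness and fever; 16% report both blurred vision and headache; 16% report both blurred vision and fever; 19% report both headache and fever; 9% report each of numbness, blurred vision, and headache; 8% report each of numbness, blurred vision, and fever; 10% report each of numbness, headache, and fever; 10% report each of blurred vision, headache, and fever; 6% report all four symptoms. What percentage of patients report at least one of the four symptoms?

89%

P(union) = 52 + 35 + 41 + 41 − 19 − 23 − 18 − 16 − 16 − 19 + 9 + 8 + 10 + 10 − 6 = 89%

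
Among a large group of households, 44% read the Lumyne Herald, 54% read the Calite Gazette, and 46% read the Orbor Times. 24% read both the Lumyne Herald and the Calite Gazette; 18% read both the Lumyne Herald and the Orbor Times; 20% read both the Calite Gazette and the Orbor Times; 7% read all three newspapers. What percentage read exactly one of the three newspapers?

Using the inclusion–exclusion count for exactly one event:
P(exactly one) = 44 + 54 + 46 − 2·24 − 2·18 − 2·20 + 3·7 = 41%

41%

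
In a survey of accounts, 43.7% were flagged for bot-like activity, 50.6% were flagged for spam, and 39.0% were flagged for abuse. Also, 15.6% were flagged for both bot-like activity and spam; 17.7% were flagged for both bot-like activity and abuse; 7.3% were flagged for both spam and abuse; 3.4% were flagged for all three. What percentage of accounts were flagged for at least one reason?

P(≥1) = 43.7 + 50.6 + 39.0 − 15.6 − 17.7 − 7.3 + 3.4 = 96.1%

96.1%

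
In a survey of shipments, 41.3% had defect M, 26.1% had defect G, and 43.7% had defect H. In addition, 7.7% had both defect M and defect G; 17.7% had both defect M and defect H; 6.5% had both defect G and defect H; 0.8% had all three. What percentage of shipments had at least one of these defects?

80.0%

P(≥1) = 41.3 + 26.1 + 43.7 − 7.7 − 17.7 − 6.5 + 0.8 = 80.0%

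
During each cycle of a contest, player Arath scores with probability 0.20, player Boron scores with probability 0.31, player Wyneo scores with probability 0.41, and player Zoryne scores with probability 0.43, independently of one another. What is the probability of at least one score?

0.8143624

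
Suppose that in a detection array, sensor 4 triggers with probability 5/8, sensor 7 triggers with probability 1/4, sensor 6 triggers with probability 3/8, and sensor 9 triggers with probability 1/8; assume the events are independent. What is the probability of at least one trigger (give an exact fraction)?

1733/2048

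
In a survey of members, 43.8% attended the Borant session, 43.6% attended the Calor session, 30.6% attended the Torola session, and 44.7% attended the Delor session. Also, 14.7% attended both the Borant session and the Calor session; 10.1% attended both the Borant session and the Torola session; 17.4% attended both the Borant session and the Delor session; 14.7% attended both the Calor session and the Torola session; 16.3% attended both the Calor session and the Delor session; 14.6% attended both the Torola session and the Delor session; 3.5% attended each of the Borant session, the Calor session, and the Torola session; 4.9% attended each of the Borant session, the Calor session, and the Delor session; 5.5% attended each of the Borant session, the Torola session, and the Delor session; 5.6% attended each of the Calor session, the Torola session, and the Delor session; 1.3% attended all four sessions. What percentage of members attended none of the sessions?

6.9%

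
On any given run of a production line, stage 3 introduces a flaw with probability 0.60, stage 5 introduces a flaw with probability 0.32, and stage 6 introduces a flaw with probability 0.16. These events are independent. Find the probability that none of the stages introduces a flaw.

P(none) = (1 − 0.60) × (1 − 0.32) × (1 − 0.16) = 0.40 × 0.68 × 0.84 = 0.22848

0.22848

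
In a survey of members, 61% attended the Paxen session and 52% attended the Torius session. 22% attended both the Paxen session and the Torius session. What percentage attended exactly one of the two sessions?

Using the inclusion–exclusion count for exactly one event:
P(exactly one) = 61 + 52 − 2·22 = 69%

69%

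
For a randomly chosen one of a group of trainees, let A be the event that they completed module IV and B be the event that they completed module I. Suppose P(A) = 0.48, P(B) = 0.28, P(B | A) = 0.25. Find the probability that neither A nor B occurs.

P(A ∩ B) = P(A)·P(B|A) = 0.48 × 0.25 = 0.12
By inclusion-exclusion,
P(A ∪ B) = 0.48 + 0.28 − 0.12 = 0.64
P(none) = 1 − 0.64 = 0.36

0.36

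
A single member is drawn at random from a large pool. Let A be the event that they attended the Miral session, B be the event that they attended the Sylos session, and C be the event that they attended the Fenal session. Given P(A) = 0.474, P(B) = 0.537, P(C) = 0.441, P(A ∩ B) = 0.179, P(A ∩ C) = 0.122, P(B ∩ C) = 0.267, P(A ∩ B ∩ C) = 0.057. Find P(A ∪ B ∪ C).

0.941

P(A ∪ B ∪ C) = 0.474 + 0.537 + 0.441 − 0.179 − 0.122 − 0.267 + 0.057 = 0.941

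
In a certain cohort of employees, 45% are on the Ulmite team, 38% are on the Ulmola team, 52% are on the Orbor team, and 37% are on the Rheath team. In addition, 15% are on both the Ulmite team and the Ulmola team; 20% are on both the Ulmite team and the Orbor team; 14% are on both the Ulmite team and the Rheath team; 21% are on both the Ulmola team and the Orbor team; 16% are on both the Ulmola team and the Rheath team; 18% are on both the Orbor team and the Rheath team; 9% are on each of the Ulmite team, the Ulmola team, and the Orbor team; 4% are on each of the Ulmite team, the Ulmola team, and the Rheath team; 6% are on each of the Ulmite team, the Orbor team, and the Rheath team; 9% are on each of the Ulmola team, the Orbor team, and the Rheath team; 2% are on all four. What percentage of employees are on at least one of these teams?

94%

By inclusion–exclusion:
P(union) = 45 + 38 + 52 + 37 − 15 − 20 − 14 − 21 − 16 − 18 + 9 + 4 + 6 + 9 − 2 = 94%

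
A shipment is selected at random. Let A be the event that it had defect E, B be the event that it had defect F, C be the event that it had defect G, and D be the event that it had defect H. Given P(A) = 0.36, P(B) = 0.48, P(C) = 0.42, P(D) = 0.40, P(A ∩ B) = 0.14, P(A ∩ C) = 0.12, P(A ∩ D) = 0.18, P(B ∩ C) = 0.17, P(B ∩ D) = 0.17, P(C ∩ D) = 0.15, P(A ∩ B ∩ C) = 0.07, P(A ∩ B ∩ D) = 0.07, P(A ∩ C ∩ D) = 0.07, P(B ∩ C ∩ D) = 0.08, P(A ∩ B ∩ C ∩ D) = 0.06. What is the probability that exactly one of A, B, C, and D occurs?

0.43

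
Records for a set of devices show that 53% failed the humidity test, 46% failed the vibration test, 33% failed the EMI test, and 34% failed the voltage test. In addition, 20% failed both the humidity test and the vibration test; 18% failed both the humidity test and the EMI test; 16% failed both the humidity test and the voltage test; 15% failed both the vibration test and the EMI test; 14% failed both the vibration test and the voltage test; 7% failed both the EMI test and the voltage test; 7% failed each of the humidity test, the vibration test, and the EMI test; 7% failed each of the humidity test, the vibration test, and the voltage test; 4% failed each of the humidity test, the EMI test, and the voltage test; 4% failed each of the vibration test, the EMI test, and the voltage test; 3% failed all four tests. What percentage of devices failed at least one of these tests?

95%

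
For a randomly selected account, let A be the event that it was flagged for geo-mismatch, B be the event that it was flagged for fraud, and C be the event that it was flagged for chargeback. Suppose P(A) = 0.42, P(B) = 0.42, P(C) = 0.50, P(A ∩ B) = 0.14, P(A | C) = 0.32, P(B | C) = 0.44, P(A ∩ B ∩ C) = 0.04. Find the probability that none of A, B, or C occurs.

0.14

P(A ∩ C) = P(C)·P(A|C) = 0.50 × 0.32 = 0.16
P(B ∩ C) = P(C)·P(B|C) = 0.50 × 0.44 = 0.22
P(A ∪ B ∪ C) = 0.42 + 0.42 + 0.50 − 0.14 − 0.16 − 0.22 + 0.04 = 0.86
P(none) = 1 − 0.86 = 0.14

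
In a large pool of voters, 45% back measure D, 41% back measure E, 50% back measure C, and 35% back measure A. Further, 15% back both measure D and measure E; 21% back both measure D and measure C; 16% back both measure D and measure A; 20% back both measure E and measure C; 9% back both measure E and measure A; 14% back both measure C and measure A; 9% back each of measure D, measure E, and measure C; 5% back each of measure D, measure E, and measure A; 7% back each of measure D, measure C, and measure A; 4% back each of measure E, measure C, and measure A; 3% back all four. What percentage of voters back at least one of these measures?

98%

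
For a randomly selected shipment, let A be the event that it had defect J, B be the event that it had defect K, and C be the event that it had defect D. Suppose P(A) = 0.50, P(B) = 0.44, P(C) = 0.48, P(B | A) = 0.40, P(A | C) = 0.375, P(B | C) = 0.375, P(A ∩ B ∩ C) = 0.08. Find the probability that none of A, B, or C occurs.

P(A ∩ B) = P(A)·P(B|A) = 0.50 × 0.40 = 0.20
P(A ∩ C) = P(C)·P(A|C) = 0.48 × 0.375 = 0.18
P(B ∩ C) = P(C)·P(B|C) = 0.48 × 0.375 = 0.18
Using inclusion–exclusion:
P(A ∪ B ∪ C) = 0.50 + 0.44 + 0.48 − 0.20 − 0.18 − 0.18 + 0.08 = 0.94
P(none) = 1 − 0.94 = 0.06

0.06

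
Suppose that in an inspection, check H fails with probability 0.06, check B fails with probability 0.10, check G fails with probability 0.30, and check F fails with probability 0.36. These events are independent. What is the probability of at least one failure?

0.620992

P(none) = (1 − 0.06) × (1 − 0.10) × (1 − 0.30) × (1 − 0.36) = 0.94 × 0.90 × 0.70 × 0.64 = 0.379008
P(at least one) = 1 − 0.379008 = 0.620992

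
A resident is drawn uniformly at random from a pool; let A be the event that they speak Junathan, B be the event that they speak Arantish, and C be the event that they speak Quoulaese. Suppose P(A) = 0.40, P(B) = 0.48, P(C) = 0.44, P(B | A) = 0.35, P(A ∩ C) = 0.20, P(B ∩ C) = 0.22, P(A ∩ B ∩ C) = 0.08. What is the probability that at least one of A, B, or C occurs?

P(A ∩ B) = P(A)·P(B|A) = 0.40 × 0.35 = 0.14
P(A ∪ B ∪ C) = 0.40 + 0.48 + 0.44 − 0.14 − 0.20 − 0.22 + 0.08 = 0.84

0.84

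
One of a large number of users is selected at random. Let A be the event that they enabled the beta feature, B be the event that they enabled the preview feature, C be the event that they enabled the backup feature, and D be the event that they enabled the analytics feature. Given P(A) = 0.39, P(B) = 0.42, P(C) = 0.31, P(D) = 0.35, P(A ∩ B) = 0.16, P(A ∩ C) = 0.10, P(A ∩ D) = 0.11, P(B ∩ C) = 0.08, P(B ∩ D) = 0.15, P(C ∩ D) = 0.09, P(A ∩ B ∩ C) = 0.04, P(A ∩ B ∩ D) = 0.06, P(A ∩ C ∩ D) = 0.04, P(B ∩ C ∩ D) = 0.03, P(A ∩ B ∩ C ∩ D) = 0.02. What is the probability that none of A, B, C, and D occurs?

Using inclusion–exclusion:
P(A ∪ B ∪ C ∪ D) = 0.39 + 0.42 + 0.31 + 0.35 − 0.16 − 0.10 − 0.11 − 0.08 − 0.15 − 0.09 + 0.04 + 0.06 + 0.04 + 0.03 − 0.02 = 0.93
P(none) = 1 − 0.93 = 0.07

0.07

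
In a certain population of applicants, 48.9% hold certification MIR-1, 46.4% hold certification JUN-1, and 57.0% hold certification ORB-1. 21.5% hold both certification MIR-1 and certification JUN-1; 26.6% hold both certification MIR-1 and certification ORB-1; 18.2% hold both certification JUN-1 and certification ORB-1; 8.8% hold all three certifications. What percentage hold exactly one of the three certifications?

46.1%

P(exactly one) = 48.9 + 46.4 + 57.0 − 2·21.5 − 2·26.6 − 2·18.2 + 3·8.8 = 46.1%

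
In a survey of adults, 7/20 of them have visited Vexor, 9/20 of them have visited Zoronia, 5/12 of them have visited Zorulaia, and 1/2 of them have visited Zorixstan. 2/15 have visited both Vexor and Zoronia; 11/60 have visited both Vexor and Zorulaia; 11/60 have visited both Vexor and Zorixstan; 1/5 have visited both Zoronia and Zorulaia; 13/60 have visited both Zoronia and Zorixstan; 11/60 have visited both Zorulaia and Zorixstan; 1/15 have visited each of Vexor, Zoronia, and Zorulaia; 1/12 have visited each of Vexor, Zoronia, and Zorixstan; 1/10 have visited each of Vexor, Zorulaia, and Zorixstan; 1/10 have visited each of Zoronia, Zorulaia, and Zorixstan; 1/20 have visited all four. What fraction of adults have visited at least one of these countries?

By inclusion–exclusion:
P(≥1) = 7/20 + 9/20 + 5/12 + 1/2 − 2/15 − 11/60 − 11/60 − 1/5 − 13/60 − 11/60 + 1/15 + 1/12 + 1/10 + 1/10 − 1/20 = 11/12

11/12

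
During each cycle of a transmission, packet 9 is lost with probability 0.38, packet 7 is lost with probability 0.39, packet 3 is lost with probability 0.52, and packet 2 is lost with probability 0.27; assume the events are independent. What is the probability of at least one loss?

0.86747872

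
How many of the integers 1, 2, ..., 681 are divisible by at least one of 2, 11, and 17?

Using inclusion–exclusion:
⌊681/2⌋ + ⌊681/11⌋ + ⌊681/17⌋ − ⌊681/22⌋ − ⌊681/34⌋ − ⌊681/187⌋ + ⌊681/374⌋ = 340 + 61 + 40 − 30 − 20 − 3 + 1 = 389

389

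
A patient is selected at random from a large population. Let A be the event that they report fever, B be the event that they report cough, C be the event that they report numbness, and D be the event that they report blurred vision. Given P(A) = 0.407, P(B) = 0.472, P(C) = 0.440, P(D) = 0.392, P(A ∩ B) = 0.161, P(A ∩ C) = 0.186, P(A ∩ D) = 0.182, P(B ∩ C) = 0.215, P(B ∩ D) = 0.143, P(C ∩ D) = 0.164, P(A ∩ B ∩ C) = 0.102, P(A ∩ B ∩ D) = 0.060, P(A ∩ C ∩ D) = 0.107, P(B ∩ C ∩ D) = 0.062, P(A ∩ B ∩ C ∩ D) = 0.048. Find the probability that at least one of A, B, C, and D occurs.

0.943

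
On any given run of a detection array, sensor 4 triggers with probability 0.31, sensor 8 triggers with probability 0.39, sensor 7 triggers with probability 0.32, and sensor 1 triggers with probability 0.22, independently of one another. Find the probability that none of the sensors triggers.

0.22324536

P(none) = (1 − 0.31) × (1 − 0.39) × (1 − 0.32) × (1 − 0.22) = 0.69 × 0.61 × 0.68 × 0.78 = 0.22324536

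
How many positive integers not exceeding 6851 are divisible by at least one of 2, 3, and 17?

4702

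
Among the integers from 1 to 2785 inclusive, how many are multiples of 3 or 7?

1193

By inclusion–exclusion:
928 + 397 − 132 = 1193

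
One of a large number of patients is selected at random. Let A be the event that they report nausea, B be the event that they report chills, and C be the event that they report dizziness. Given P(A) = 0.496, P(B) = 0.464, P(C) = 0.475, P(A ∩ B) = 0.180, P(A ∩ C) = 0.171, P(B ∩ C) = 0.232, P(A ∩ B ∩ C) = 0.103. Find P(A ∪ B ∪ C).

0.955

By inclusion–exclusion:
P(A ∪ B ∪ C) = 0.496 + 0.464 + 0.475 − 0.180 − 0.171 − 0.232 + 0.103 = 0.955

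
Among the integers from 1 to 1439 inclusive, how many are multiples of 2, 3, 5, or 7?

719 + 479 + 287 + 205 − 239 − 143 − 102 − 95 − 68 − 41 + 47 + 34 + 20 + 13 − 6 = 1110

1110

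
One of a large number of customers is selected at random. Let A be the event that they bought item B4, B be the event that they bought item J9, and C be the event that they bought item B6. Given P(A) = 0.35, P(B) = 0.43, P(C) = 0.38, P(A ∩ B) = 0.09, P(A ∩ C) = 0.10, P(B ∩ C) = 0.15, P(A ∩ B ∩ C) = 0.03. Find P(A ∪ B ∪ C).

Using inclusion–exclusion:
P(A ∪ B ∪ C) = 0.35 + 0.43 + 0.38 − 0.09 − 0.10 − 0.15 + 0.03 = 0.85

0.85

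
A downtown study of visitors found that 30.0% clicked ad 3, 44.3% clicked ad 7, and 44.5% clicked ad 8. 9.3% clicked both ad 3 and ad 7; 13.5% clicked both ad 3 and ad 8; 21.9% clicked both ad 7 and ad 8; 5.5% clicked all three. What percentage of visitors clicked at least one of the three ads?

Inclusion–exclusion gives
P(union) = 30.0 + 44.3 + 44.5 − 9.3 − 13.5 − 21.9 + 5.5 = 79.6%

79.6%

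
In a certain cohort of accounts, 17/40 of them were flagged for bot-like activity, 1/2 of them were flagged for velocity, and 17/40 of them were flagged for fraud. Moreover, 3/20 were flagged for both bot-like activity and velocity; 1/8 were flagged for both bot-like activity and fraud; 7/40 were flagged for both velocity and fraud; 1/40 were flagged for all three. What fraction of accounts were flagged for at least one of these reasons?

37/40

Using inclusion–exclusion:
P(union) = 17/40 + 1/2 + 17/40 − 3/20 − 1/8 − 7/40 + 1/40 = 37/40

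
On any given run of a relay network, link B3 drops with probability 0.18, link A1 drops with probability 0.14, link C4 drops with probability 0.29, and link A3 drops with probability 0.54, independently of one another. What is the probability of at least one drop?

0.76968168

Independence gives P(none) = ∏(1 − pᵢ).
P(none) = (1 − 0.18) × (1 − 0.14) × (1 − 0.29) × (1 − 0.54) = 0.82 × 0.86 × 0.71 × 0.46 = 0.23031832
P(at least one) = 1 − 0.23031832 = 0.76968168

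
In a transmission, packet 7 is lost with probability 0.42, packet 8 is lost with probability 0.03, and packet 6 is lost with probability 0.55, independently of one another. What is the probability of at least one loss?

P(none) = (1 − 0.42) × (1 − 0.03) × (1 − 0.55) = 0.58 × 0.97 × 0.45 = 0.25317
P(at least one) = 1 − 0.25317 = 0.74683

0.74683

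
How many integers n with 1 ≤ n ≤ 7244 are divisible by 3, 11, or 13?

2414 + 658 + 557 − 219 − 185 − 50 + 16 = 3191

3191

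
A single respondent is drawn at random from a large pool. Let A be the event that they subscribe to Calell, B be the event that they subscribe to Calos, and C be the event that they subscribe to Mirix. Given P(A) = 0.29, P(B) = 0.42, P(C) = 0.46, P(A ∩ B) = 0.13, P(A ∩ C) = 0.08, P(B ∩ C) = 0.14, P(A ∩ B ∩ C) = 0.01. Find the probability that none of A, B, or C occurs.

0.17

By inclusion–exclusion:
P(A ∪ B ∪ C) = 0.29 + 0.42 + 0.46 − 0.13 − 0.08 − 0.14 + 0.01 = 0.83
P(none) = 1 − 0.83 = 0.17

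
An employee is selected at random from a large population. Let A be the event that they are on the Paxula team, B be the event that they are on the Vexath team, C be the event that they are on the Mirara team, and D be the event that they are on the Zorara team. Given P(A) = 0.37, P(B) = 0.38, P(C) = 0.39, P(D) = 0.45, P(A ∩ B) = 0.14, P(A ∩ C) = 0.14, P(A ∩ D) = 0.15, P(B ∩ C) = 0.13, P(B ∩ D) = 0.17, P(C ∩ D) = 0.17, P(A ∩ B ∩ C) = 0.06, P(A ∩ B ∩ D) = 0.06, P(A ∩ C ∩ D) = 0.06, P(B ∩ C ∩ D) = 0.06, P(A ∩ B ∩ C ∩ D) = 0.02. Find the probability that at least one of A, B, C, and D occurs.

0.91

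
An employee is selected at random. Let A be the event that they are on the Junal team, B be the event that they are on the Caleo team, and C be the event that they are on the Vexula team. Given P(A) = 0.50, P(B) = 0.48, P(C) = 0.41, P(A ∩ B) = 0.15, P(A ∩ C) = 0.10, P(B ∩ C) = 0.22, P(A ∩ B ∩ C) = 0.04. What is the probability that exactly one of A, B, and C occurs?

P(exactly one) = 0.50 + 0.48 + 0.41 − 2·0.15 − 2·0.10 − 2·0.22 + 3·0.04 = 0.57

0.57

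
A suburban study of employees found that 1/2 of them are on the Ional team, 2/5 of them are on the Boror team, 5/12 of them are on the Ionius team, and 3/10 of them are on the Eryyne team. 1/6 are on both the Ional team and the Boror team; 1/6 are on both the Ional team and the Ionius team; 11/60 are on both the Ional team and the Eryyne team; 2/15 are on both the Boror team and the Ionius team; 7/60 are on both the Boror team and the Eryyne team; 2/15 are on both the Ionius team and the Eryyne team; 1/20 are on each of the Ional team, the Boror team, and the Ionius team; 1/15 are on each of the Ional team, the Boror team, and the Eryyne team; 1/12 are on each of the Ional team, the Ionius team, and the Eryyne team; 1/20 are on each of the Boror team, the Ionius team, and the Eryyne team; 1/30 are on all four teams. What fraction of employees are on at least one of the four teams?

14/15

P(union) = 1/2 + 2/5 + 5/12 + 3/10 − 1/6 − 1/6 − 11/60 − 2/15 − 7/60 − 2/15 + 1/20 + 1/15 + 1/12 + 1/20 − 1/30 = 14/15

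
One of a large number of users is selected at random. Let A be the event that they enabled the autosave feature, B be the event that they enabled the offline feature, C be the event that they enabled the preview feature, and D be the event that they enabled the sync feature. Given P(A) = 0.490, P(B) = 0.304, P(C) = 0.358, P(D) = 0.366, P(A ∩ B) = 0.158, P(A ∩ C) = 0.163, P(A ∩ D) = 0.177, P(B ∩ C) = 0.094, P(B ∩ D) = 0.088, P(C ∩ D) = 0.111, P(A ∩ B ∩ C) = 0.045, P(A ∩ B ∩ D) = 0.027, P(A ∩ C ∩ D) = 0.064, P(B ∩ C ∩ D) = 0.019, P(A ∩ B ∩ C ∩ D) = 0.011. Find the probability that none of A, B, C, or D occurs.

P(A ∪ B ∪ C ∪ D) = 0.490 + 0.304 + 0.358 + 0.366 − 0.158 − 0.163 − 0.177 − 0.094 − 0.088 − 0.111 + 0.045 + 0.027 + 0.064 + 0.019 − 0.011 = 0.871
P(none) = 1 − 0.871 = 0.129

0.129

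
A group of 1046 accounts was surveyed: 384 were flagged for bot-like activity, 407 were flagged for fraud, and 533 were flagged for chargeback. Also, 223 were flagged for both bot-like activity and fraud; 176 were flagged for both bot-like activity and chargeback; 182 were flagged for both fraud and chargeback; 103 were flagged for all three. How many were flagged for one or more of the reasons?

Using inclusion–exclusion:
N(≥1) = 384 + 407 + 533 − 223 − 176 − 182 + 103 = 846

846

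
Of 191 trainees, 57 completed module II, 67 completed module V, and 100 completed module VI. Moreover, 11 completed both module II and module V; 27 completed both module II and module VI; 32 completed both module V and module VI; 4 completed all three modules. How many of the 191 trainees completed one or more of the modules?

|at least one| = 57 + 67 + 100 − 11 − 27 − 32 + 4 = 158

158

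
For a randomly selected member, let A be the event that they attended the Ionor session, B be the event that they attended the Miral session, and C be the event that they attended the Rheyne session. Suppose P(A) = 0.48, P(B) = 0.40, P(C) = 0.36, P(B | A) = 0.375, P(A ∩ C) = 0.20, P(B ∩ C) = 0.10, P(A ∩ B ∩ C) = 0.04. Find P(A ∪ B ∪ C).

P(A ∩ B) = P(A)·P(B|A) = 0.48 × 0.375 = 0.18
P(A ∪ B ∪ C) = 0.48 + 0.40 + 0.36 − 0.18 − 0.20 − 0.10 + 0.04 = 0.80

0.80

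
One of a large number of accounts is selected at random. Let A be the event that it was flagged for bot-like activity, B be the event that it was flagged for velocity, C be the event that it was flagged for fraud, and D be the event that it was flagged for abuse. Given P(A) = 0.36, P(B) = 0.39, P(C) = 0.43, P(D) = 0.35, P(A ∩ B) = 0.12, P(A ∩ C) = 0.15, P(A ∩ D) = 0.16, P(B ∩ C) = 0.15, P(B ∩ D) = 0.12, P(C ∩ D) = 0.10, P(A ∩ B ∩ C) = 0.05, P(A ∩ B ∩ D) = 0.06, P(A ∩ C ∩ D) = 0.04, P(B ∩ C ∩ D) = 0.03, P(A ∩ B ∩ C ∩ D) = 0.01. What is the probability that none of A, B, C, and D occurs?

0.10

P(A ∪ B ∪ C ∪ D) = 0.36 + 0.39 + 0.43 + 0.35 − 0.12 − 0.15 − 0.16 − 0.15 − 0.12 − 0.10 + 0.05 + 0.06 + 0.04 + 0.03 − 0.01 = 0.90
P(none) = 1 − 0.90 = 0.10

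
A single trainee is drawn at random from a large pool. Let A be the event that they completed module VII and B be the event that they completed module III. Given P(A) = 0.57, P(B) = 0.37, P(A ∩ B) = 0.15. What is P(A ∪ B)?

By inclusion-exclusion,
P(A ∪ B) = 0.57 + 0.37 − 0.15 = 0.79

0.79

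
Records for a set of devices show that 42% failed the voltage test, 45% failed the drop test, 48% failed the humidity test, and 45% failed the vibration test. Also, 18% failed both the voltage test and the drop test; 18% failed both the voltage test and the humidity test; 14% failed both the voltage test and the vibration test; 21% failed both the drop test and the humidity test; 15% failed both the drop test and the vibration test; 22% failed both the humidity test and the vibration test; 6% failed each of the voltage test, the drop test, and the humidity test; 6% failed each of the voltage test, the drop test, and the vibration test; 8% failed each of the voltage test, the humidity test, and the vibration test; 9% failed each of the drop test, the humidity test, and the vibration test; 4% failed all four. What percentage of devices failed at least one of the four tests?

97%

By inclusion-exclusion,
P(≥1) = 42 + 45 + 48 + 45 − 18 − 18 − 14 − 21 − 15 − 22 + 6 + 6 + 8 + 9 − 4 = 97%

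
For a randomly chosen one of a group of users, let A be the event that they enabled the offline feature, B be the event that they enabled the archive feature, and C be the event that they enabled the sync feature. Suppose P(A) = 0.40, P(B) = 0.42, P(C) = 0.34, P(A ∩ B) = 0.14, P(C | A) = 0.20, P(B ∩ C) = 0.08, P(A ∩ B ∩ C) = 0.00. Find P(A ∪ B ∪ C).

P(A ∩ C) = P(A)·P(C|A) = 0.40 × 0.20 = 0.08
P(A ∪ B ∪ C) = 0.40 + 0.42 + 0.34 − 0.14 − 0.08 − 0.08 + 0.00 = 0.86

0.86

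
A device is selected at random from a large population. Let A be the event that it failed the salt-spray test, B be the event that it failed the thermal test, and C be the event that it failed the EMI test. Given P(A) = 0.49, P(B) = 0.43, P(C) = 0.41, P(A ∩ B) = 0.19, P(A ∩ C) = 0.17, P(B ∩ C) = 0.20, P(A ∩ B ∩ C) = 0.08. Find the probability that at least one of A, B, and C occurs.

0.85

Using inclusion–exclusion:
P(A ∪ B ∪ C) = 0.49 + 0.43 + 0.41 − 0.19 − 0.17 − 0.20 + 0.08 = 0.85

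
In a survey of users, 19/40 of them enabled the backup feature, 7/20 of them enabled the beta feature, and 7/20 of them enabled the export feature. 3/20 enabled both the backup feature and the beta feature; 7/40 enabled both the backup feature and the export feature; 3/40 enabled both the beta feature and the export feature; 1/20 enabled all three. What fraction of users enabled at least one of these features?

33/40

Inclusion–exclusion gives
P(at least one) = 19/40 + 7/20 + 7/20 − 3/20 − 7/40 − 3/40 + 1/20 = 33/40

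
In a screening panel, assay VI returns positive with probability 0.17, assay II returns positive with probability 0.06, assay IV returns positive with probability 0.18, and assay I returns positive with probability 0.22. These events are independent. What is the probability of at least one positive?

0.50098408

Independence gives P(none) = ∏(1 − pᵢ).
P(none) = (1 − 0.17) × (1 − 0.06) × (1 − 0.18) × (1 − 0.22) = 0.83 × 0.94 × 0.82 × 0.78 = 0.49901592
P(at least one) = 1 − 0.49901592 = 0.50098408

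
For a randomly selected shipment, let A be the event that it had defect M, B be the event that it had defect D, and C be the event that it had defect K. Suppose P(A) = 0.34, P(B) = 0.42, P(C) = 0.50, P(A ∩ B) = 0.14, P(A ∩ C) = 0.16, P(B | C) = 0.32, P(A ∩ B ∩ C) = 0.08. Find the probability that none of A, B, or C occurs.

P(B ∩ C) = P(C)·P(B|C) = 0.50 × 0.32 = 0.16
Inclusion–exclusion gives
P(A ∪ B ∪ C) = 0.34 + 0.42 + 0.50 − 0.14 − 0.16 − 0.16 + 0.08 = 0.88
P(none) = 1 − 0.88 = 0.12

0.12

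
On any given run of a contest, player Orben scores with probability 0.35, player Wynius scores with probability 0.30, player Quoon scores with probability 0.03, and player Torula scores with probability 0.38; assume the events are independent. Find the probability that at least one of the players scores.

Independence gives P(none) = ∏(1 − pᵢ).
P(none) = (1 − 0.35) × (1 − 0.30) × (1 − 0.03) × (1 − 0.38) = 0.65 × 0.70 × 0.97 × 0.62 = 0.273637
P(at least one) = 1 − 0.273637 = 0.726363

0.726363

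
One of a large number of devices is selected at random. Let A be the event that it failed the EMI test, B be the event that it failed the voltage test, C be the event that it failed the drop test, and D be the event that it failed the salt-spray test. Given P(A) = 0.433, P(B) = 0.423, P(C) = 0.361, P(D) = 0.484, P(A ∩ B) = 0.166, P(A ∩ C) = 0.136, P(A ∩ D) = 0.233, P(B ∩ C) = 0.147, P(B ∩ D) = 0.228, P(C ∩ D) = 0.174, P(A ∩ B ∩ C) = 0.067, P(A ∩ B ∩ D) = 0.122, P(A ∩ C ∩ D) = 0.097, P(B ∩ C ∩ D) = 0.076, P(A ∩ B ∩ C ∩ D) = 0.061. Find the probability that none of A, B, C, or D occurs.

0.082

Inclusion–exclusion gives
P(A ∪ B ∪ C ∪ D) = 0.433 + 0.423 + 0.361 + 0.484 − 0.166 − 0.136 − 0.233 − 0.147 − 0.228 − 0.174 + 0.067 + 0.122 + 0.097 + 0.076 − 0.061 = 0.918
P(none) = 1 − 0.918 = 0.082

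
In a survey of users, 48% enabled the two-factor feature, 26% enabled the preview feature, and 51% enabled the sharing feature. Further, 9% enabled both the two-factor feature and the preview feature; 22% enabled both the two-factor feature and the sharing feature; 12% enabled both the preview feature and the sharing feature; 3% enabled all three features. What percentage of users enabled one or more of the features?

85%

P(at least one) = 48 + 26 + 51 − 9 − 22 − 12 + 3 = 85%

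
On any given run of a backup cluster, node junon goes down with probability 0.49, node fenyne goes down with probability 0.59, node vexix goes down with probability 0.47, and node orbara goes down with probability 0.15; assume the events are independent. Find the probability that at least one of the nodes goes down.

0.90580045

Independence gives P(none) = ∏(1 − pᵢ).
P(none) = (1 − 0.49) × (1 − 0.59) × (1 − 0.47) × (1 − 0.15) = 0.51 × 0.41 × 0.53 × 0.85 = 0.09419955
P(at least one) = 1 − 0.09419955 = 0.90580045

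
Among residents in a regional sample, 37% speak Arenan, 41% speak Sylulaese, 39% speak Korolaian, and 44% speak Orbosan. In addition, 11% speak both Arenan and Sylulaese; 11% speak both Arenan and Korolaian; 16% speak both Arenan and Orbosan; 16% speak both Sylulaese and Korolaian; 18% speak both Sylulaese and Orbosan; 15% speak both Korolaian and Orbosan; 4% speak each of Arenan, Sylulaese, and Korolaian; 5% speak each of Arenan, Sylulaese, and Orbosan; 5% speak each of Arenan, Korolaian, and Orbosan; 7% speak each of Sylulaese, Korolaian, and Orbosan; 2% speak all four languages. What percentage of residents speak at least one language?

Using inclusion–exclusion:
P(union) = 37 + 41 + 39 + 44 − 11 − 11 − 16 − 16 − 18 − 15 + 4 + 5 + 5 + 7 − 2 = 93%

93%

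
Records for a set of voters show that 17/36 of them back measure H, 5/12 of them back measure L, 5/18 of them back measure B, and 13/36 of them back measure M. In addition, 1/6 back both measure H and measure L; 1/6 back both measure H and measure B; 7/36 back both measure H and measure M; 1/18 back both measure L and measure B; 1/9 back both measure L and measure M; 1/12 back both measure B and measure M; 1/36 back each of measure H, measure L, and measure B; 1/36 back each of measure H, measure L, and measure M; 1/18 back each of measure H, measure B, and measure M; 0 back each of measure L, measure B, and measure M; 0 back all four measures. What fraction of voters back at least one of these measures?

P(at least one) = 17/36 + 5/12 + 5/18 + 13/36 − 1/6 − 1/6 − 7/36 − 1/18 − 1/9 − 1/12 + 1/36 + 1/36 + 1/18 + 0 − 0 = 31/36

31/36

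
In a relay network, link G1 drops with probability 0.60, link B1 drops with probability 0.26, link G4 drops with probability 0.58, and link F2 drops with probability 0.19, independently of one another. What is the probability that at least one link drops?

0.8993008

Independence gives P(none) = ∏(1 − pᵢ).
P(none) = (1 − 0.60) × (1 − 0.26) × (1 − 0.58) × (1 − 0.19) = 0.40 × 0.74 × 0.42 × 0.81 = 0.1006992
P(at least one) = 1 − 0.1006992 = 0.8993008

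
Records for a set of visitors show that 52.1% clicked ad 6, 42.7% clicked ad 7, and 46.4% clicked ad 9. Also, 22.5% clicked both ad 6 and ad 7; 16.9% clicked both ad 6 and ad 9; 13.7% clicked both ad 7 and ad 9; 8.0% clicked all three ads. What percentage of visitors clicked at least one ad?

96.1%

Using inclusion–exclusion:
P(≥1) = 52.1 + 42.7 + 46.4 − 22.5 − 16.9 − 13.7 + 8.0 = 96.1%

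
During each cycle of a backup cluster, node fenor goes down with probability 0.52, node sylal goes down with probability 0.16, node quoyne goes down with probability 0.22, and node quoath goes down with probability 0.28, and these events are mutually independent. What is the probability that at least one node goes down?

0.77356288

Since the events are independent, P(none) is the product of the individual non-occurrence probabilities.
P(none) = (1 − 0.52) × (1 − 0.16) × (1 − 0.22) × (1 − 0.28) = 0.48 × 0.84 × 0.78 × 0.72 = 0.22643712
P(at least one) = 1 − 0.22643712 = 0.77356288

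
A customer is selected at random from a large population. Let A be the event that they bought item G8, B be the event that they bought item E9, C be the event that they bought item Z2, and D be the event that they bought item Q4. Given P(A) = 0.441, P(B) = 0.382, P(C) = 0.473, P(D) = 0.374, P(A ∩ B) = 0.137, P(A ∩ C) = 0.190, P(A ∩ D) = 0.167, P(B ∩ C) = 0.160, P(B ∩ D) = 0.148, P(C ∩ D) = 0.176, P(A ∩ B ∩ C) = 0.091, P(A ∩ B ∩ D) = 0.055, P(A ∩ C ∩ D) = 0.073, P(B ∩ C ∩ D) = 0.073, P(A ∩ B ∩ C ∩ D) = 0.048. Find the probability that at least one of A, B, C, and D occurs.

By inclusion-exclusion,
P(A ∪ B ∪ C ∪ D) = 0.441 + 0.382 + 0.473 + 0.374 − 0.137 − 0.190 − 0.167 − 0.160 − 0.148 − 0.176 + 0.091 + 0.055 + 0.073 + 0.073 − 0.048 = 0.936

0.936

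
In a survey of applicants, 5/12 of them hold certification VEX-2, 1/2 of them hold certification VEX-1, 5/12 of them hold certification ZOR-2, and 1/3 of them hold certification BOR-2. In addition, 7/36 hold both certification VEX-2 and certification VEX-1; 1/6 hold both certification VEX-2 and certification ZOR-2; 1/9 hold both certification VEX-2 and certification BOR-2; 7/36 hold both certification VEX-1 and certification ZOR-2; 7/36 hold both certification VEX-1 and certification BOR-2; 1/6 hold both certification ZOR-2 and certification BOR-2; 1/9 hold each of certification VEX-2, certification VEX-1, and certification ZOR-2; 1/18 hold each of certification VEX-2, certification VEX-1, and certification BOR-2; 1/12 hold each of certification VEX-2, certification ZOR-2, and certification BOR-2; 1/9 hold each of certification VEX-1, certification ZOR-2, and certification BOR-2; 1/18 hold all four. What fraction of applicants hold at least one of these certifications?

P(≥1) = 5/12 + 1/2 + 5/12 + 1/3 − 7/36 − 1/6 − 1/9 − 7/36 − 7/36 − 1/6 + 1/9 + 1/18 + 1/12 + 1/9 − 1/18 = 17/18

17/18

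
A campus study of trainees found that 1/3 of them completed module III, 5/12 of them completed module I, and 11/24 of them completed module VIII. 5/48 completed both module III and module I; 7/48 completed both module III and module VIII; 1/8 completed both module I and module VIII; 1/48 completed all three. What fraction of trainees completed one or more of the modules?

41/48

By inclusion–exclusion:
P(≥1) = 1/3 + 5/12 + 11/24 − 5/48 − 7/48 − 1/8 + 1/48 = 41/48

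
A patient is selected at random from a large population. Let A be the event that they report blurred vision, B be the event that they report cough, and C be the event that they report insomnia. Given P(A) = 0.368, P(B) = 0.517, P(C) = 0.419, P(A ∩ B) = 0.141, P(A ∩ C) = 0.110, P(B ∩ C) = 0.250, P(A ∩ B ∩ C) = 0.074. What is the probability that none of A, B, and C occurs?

0.123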